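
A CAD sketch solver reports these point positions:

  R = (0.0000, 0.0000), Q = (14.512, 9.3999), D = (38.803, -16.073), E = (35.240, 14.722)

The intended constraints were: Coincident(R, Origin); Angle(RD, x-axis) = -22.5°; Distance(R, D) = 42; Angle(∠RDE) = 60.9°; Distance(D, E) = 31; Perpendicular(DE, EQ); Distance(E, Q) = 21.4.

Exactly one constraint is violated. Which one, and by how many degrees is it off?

Perpendicular(DE, EQ) — off by 7.80°.

R = (0.00, 0.00) ✓; RD at -22.50° ✓; |RD| = 42.00 ✓; ∠RDE = 60.90° ✓; |DE| = 31.00 ✓; ∠(DE, EQ) = 97.80° ✗; |EQ| = 21.40 ✓.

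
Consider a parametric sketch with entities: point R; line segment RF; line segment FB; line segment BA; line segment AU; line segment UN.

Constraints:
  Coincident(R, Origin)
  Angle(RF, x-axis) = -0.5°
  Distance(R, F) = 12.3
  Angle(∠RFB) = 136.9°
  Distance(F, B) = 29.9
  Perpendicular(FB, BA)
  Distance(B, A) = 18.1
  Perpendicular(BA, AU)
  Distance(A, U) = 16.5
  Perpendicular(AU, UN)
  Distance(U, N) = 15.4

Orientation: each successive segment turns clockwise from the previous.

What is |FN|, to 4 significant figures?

13.67

The perpendicularity gives AU at right angles to BA, so AU runs at 136.4°; with |AU| = 16.5, U = (9.521, -22.46). AU is perpendicular to UN, so UN runs at 46.40°; with |UN| = 15.4, N = (20.14, -11.30). Then |FN| = |N − F| = 13.67.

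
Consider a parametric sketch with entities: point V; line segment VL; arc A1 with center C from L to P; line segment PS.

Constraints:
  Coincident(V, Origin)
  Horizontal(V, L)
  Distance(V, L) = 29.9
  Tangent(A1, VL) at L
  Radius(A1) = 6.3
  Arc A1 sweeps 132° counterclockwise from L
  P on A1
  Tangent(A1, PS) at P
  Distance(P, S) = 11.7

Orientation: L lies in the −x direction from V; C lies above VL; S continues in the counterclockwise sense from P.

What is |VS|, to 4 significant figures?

38.22

V is at the origin; V and L share the same y with |VL| = 29.9 and L on the −x side, so L = (-29.90, 0.000). Tangency of A1 to VL means the radius CL is perpendicular to VL, so C = L + (0, 6.3) = (-29.90, 6.300). On A1, L sits at bearing -90° from C; a 132° counterclockwise sweep puts P at bearing 42°, so P = C + 6.3·(cos 42°, sin 42°) = (-25.22, 10.52). The tangent condition forces CP to be normal to PS, so PS runs along (−sin 42°, cos 42°); with |PS| = 11.7, S = (-33.05, 19.21). Then |VS| = |S − V| = 38.22.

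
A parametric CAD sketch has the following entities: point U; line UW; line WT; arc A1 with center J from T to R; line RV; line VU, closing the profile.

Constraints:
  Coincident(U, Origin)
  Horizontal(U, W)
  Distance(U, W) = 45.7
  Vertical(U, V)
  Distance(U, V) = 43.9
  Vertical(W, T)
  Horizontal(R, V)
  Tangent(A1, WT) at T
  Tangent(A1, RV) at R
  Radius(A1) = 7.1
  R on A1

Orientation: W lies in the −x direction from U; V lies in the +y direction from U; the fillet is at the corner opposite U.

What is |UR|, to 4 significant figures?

58.46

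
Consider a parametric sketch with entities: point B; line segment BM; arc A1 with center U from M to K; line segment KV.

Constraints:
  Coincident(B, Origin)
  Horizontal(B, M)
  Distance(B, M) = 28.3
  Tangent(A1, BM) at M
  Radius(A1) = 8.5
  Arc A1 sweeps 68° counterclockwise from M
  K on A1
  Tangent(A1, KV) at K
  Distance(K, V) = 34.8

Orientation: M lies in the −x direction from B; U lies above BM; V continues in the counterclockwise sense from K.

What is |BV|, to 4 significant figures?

38.30

On A1, M sits at bearing -90° from U; a 68° counterclockwise sweep puts K at bearing -22°, so K = U + 8.5·(cos -22°, sin -22°) = (-20.42, 5.316). A1 meets KV tangentially, so UK is at right angles to KV, so KV runs along (−sin -22°, cos -22°); with |KV| = 34.8, V = (-7.383, 37.58). Then |BV| = |V − B| = 38.30.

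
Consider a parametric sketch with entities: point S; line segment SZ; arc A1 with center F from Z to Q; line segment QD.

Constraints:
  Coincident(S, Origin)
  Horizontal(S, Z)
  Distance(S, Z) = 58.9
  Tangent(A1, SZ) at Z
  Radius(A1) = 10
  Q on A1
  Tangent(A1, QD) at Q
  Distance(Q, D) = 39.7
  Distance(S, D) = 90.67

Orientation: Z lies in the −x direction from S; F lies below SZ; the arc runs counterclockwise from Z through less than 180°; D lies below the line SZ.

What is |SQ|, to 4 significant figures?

69.04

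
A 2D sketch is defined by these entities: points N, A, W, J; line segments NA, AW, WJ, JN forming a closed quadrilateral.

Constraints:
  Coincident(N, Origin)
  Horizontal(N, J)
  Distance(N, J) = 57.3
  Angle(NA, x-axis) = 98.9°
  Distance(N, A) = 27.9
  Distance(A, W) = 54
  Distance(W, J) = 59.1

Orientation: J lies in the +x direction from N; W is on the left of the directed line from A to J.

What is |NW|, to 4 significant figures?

70.11

N is at the origin; NJ is horizontal with |NJ| = 57.3 and J in +x, so J = (57.3, 0). NA runs at 98.9° with |NA| = 27.9, so A = (-4.316, 27.56). W is determined by |AW| = 54.0 and |WJ| = 59.1 together: it lies at the intersection of circle(A, 54.0) and circle(J, 59.1). With |AJ| = 67.50, the foot of the radical line on AJ is 29.48 from A and the perpendicular offset is √(54.0² − 29.48²) = 45.24. Taking the left-of-AJ solution: W = (41.07, 56.83).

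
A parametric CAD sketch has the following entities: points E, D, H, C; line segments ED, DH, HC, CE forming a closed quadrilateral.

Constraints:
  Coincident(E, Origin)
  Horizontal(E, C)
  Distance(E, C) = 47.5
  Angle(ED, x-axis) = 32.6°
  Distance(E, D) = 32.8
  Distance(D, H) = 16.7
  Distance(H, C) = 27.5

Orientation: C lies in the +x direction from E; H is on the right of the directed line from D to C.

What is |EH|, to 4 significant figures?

20.32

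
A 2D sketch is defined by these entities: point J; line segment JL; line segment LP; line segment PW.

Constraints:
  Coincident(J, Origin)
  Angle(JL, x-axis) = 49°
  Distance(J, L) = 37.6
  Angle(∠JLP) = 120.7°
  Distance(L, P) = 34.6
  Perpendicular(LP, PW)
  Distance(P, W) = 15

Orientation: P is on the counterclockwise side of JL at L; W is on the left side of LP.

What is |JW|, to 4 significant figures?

56.52

∠JLP = 120.7°, so LP runs at 49.0° + (180° − 120.7°) = 108.3° from the x-axis; with |LP| = 34.6, P = L + 34.6·(cos 108.3°, sin 108.3°) = (13.80, 61.23). LP is perpendicular to PW; with |PW| = 15.0 on the left of LP, W = P + 15.0·(-0.9494, -0.3140) = (-0.4377, 56.52). Then |JW| = |W − J| = 56.52.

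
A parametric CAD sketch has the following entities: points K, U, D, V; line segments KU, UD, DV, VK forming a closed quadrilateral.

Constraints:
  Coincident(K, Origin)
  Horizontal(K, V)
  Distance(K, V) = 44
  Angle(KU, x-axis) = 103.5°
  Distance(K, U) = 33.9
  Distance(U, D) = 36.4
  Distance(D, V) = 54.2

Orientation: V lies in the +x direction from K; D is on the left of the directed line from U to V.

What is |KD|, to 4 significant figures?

55.83

Checks: |KV| = 44.00 ✓; |KU| = 33.90 ✓; |UD| = 36.40 ✓; |DV| = 54.20 ✓.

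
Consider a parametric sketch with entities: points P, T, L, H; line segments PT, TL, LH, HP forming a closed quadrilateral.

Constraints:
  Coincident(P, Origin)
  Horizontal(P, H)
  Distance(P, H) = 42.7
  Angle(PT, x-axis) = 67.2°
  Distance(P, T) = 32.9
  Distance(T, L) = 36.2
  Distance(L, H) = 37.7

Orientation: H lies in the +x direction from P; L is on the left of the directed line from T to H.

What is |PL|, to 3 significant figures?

61.0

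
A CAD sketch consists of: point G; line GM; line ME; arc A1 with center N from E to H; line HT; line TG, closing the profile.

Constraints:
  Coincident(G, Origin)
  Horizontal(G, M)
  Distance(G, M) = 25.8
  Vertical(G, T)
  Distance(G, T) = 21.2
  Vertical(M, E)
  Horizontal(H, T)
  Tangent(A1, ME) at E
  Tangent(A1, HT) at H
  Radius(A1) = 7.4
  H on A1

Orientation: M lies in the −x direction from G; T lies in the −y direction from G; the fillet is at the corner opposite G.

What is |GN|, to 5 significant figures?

23.000

GT is vertical with |GT| = 21.2 and T on the −y side, so T = (0.0000, -21.200). The virtual corner opposite G is at (-25.800, -21.200). Since A1 is tangent to ME there, NE ⟂ ME and A1 meets HT tangentially, so NH is at right angles to HT, with radius 7.4, so the center N sits 7.4 in from both sides at N = (-18.400, -13.800). Then |GN| = |N − G| = 23.000.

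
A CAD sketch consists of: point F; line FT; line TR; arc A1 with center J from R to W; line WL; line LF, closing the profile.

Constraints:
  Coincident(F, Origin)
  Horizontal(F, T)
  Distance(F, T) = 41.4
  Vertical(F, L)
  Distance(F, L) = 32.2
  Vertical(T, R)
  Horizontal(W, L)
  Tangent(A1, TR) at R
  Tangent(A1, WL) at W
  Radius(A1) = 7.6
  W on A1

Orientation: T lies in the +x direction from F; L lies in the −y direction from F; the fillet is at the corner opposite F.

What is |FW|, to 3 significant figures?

46.7

The virtual corner opposite F is at (41.4, -32.2). The tangent condition forces JR to be normal to TR and since A1 is tangent to WL there, JW ⟂ WL, with radius 7.6, so the center J sits 7.6 in from both sides at J = (33.8, -24.6). That places the tangent points at R = (41.4, -24.6) on TR and W = (33.8, -32.2) on WL. Then |FW| = |W − F| = 46.7.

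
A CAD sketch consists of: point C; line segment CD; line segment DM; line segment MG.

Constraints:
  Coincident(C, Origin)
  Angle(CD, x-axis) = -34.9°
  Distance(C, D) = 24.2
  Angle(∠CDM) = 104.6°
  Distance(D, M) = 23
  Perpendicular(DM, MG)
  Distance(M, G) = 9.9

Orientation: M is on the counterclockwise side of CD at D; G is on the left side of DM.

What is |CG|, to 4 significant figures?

32.09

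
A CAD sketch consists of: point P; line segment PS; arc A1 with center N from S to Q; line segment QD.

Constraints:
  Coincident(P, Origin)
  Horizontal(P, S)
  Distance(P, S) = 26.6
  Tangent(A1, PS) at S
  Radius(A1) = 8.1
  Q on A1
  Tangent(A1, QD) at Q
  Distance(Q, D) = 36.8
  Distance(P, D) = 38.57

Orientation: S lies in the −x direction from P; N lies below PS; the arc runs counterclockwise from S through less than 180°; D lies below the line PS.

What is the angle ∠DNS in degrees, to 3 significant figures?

143°

Checks: |PS| = 26.60 ✓; |NQ| = 8.100 ✓; ∠(NQ, QD) = 90.00° ✓; |QD| = 36.80 ✓; |PD| = 38.57 ✓.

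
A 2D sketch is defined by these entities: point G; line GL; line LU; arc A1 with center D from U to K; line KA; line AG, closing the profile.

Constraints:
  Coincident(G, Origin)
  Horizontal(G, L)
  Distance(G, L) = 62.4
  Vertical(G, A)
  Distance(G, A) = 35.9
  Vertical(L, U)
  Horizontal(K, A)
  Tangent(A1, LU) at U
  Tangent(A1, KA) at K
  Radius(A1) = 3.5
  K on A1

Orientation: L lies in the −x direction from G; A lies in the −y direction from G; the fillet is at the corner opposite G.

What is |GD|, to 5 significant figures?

67.223

G is at the origin; GL is horizontal with |GL| = 62.4 and L on the −x side, so L = (-62.400, 0.0000). G and A share the same x with |GA| = 35.9 and A on the −y side, so A = (0.0000, -35.900). The virtual corner opposite G is at (-62.400, -35.900). The tangent condition forces DU to be normal to LU and the tangent condition forces DK to be normal to KA, with radius 3.5, so the center D sits 3.5 in from both sides at D = (-58.900, -32.400). Then |GD| = |D − G| = 67.223.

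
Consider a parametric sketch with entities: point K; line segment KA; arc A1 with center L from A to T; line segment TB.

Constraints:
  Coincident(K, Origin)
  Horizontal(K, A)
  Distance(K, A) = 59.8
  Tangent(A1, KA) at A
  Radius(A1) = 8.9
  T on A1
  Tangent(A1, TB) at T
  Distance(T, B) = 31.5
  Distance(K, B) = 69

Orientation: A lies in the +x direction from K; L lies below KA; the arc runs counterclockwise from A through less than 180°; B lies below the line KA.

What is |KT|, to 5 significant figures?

51.975

Checks: ∠(LA, AK) = 90.00° ✓; |LT| = 8.900 ✓; ∠(LT, TB) = 90.00° ✓; |TB| = 31.50 ✓; |KB| = 69.00 ✓.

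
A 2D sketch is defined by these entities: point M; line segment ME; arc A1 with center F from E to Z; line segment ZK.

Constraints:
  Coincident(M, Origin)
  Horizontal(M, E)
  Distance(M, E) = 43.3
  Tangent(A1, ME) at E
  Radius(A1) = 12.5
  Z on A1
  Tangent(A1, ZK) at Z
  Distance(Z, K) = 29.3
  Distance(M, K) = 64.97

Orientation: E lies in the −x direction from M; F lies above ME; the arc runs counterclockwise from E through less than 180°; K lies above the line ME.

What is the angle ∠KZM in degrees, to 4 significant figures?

151.4°

M is at the origin; M and E share the same y with |ME| = 43.3 and E on the −x side, so E = (-43.30, 0.000). Tangency of A1 to ME means the radius FE is perpendicular to ME, so F = E + (0, 12.5) = (-43.30, 12.50). Since FZ ⟂ ZK (tangency), |FK| = √(12.5² + 29.3²) = 31.85 regardless of where Z sits on A1. So K lies on both circle(M, 64.97) and circle(F, 31.85); the above-ME intersection is K = (-47.77, 44.04). Z is the foot of the tangent from K: Z = (-32.60, 18.97).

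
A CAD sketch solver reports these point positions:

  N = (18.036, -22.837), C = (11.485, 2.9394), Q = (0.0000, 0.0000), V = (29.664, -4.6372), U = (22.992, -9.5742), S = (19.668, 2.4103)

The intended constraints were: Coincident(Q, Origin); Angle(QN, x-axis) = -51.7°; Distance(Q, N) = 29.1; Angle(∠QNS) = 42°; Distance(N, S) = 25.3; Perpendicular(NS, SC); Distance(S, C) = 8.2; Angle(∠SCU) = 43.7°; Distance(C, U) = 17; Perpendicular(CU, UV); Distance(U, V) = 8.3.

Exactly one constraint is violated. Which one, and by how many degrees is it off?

Perpendicular(CU, UV) — off by 6.10°.

Q = (0.00, 0.00) ✓; QN at -51.70° ✓; |QN| = 29.10 ✓; ∠QNS = 42.00° ✓; |NS| = 25.30 ✓; ∠(NS, SC) = 90.00° ✓; |SC| = 8.200 ✓; ∠SCU = 43.70° ✓; |CU| = 17.00 ✓; ∠(CU, UV) = 83.90° ✗; |UV| = 8.300 ✓.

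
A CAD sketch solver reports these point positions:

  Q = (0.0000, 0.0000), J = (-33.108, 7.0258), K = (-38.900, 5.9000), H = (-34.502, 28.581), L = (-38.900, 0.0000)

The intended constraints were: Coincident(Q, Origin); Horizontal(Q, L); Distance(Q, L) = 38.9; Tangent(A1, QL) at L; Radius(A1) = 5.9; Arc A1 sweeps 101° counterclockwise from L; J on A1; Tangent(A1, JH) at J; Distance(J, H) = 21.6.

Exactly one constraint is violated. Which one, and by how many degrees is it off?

Tangent(A1, JH) at J — off by 7.30°.

Q = (0.00, 0.00) ✓; Q.y = 0.00, L.y = 0.00 ✓; |QL| = 38.90 ✓; ∠(KL, LQ) = 90.00° ✓; |KL| = 5.900 ✓; bearing(K→J) − bearing(K→L) = 101.0° ✓; |KJ| = 5.900 ✓; ∠(KJ, JH) = 97.30° ✗; |JH| = 21.60 ✓.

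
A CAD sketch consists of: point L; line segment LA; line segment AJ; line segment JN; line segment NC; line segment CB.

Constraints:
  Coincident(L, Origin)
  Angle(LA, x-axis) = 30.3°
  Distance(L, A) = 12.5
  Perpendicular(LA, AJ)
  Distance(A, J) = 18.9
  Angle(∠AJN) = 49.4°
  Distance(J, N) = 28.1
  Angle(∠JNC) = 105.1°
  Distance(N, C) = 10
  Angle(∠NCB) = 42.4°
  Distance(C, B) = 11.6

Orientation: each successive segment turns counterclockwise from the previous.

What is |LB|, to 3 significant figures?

2.93

L is at the origin; LA runs at 30.3° with length 12.5, so A = (10.8, 6.31). LA ⟂ AJ, so AJ runs at 120°; with |AJ| = 18.9, J = (1.26, 22.6). ∠AJN = 49.4° gives JN at -109° from the x-axis; with |JN| = 28.1, N = (-7.94, -3.93). ∠JNC = 105.1° gives NC at -34.2° from the x-axis; with |NC| = 10.0, C = (0.333, -9.55). ∠NCB = 42.4° gives CB at 103° from the x-axis; with |CB| = 11.6, B = (-2.36, 1.74). Then |LB| = |B − L| = 2.93.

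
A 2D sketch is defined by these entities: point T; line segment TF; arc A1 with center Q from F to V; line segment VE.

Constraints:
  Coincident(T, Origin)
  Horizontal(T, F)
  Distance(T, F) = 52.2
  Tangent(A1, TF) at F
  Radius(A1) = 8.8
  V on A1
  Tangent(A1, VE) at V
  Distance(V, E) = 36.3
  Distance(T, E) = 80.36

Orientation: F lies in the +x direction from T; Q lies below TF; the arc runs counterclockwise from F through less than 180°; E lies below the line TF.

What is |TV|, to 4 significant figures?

47.56

Checks: |QV| = 8.800 ✓; ∠(QV, VE) = 90.00° ✓; |VE| = 36.30 ✓; |TE| = 80.36 ✓.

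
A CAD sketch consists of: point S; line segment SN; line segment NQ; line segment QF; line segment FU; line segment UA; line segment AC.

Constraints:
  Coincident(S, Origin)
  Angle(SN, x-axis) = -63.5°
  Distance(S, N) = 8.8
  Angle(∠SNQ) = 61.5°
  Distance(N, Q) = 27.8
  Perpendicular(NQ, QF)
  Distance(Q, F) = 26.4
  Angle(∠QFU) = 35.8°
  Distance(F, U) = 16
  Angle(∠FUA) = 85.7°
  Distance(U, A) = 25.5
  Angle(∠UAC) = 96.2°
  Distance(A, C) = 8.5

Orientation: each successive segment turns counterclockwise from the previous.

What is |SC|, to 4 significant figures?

41.19

∠FUA = 85.7° gives UA at 23.50° from the x-axis; with |UA| = 25.5, A = (26.89, 25.10). ∠UAC = 96.2° gives AC at 107.3° from the x-axis; with |AC| = 8.5, C = (24.37, 33.21). Then |SC| = |C − S| = 41.19.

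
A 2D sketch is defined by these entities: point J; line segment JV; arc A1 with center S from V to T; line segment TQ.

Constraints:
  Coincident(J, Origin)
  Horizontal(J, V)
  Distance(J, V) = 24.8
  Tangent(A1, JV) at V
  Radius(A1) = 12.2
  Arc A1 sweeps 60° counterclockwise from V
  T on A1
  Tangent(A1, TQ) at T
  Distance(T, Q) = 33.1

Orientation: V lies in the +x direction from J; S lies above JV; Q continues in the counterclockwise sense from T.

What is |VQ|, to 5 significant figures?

44.090

J is at the origin; JV is horizontal with |JV| = 24.8 and V on the +x side, so V = (24.800, 0.0000). A1 meets JV tangentially, so SV is at right angles to JV, so S = V + (0, 12.2) = (24.800, 12.200). On A1, V sits at bearing -90° from S; a 60° counterclockwise sweep puts T at bearing -30°, so T = S + 12.2·(cos -30°, sin -30°) = (35.366, 6.1000). Tangency of A1 to TQ means the radius ST is perpendicular to TQ, so TQ runs along (−sin -30°, cos -30°); with |TQ| = 33.1, Q = (51.916, 34.765). Then |VQ| = |Q − V| = 44.090.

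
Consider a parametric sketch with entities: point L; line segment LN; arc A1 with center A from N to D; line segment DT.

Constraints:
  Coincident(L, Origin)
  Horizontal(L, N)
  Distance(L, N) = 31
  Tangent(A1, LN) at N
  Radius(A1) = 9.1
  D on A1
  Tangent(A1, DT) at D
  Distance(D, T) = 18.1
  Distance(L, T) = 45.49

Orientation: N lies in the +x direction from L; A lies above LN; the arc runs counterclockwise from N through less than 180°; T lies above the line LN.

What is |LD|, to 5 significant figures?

41.406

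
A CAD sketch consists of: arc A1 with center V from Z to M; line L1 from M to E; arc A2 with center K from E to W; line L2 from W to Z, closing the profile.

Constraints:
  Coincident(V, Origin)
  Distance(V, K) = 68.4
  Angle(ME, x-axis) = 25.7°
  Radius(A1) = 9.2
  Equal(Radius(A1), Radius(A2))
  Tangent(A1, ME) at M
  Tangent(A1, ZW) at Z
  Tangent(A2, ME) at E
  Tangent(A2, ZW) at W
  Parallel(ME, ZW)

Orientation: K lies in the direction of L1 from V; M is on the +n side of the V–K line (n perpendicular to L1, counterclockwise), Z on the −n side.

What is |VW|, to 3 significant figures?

69.0

The slot axis is L1's direction at 25.7°, so u = (cos 25.7°, sin 25.7°) = (0.901, 0.434) and n = (−sin 25.7°, cos 25.7°) = (-0.434, 0.901). V is at the origin and K lies 68.4 along u from V, so K = 68.4·u = (61.6, 29.7). Tangency of A1 to both parallel lines with radius 9.2 puts M and Z at V ± 9.2·n: M = (-3.99, 8.29), Z = (3.99, -8.29). Equal radii place E and W the same way about K: E = K + 9.2·n = (57.6, 38.0), W = K − 9.2·n = (65.6, 21.4). Then |VW| = |W − V| = 69.0.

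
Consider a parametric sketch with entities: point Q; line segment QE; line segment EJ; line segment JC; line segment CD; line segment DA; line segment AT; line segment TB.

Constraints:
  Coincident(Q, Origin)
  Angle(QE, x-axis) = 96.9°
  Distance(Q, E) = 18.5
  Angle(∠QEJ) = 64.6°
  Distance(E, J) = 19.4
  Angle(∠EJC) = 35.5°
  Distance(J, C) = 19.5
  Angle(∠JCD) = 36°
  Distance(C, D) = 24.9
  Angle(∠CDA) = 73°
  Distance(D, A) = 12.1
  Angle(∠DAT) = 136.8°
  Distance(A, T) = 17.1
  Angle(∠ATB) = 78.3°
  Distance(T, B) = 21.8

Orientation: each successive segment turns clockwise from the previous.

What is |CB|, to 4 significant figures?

0.6977

Q is at the origin; QE runs at 96.9° with length 18.5, so E = (-2.223, 18.37). ∠QEJ = 64.6° gives EJ at -18.50° from the x-axis; with |EJ| = 19.4, J = (16.17, 12.21). ∠EJC = 35.5° gives JC at -163.0° from the x-axis; with |JC| = 19.5, C = (-2.473, 6.509). ∠JCD = 36.0° gives CD at 53.00° from the x-axis; with |CD| = 24.9, D = (12.51, 26.40). ∠CDA = 73.0° gives DA at -54.00° from the x-axis; with |DA| = 12.1, A = (19.62, 16.61). ∠DAT = 136.8° gives AT at -97.20° from the x-axis; with |AT| = 17.1, T = (17.48, -0.3592). ∠ATB = 78.3° gives TB at 161.1° from the x-axis; with |TB| = 21.8, B = (-3.143, 6.702). Then |CB| = |B − C| = 0.6977.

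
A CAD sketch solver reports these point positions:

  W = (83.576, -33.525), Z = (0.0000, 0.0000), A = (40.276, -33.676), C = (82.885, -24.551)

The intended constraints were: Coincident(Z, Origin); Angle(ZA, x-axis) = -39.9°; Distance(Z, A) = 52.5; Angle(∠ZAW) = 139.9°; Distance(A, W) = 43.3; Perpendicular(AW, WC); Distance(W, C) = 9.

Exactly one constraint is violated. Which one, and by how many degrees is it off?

Perpendicular(AW, WC) — off by 4.20°.

Z = (0.00, 0.00) ✓; ZA at -39.90° ✓; |ZA| = 52.50 ✓; ∠ZAW = 139.9° ✓; |AW| = 43.30 ✓; ∠(AW, WC) = 94.20° ✗; |WC| = 9.001 ✓.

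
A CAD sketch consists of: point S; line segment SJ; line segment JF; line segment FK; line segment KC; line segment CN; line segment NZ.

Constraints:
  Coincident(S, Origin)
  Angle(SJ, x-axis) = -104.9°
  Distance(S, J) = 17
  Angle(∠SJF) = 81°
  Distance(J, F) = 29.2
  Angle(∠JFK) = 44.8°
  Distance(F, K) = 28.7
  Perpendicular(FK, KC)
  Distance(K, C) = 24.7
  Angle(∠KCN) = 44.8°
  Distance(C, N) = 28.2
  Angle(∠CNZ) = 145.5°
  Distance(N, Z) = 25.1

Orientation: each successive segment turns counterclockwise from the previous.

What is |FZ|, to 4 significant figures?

20.47

S is at the origin; SJ runs at -104.9° with length 17.0, so J = (-4.371, -16.43). ∠SJF = 81.0° gives JF at -5.900° from the x-axis; with |JF| = 29.2, F = (24.67, -19.43). ∠JFK = 44.8° gives FK at 129.3° from the x-axis; with |FK| = 28.7, K = (6.496, 2.779). FK ⟂ KC, so KC runs at -140.7°; with |KC| = 24.7, C = (-12.62, -12.87). ∠KCN = 44.8° gives CN at -5.500° from the x-axis; with |CN| = 28.2, N = (15.45, -15.57). ∠CNZ = 145.5° gives NZ at 29.00° from the x-axis; with |NZ| = 25.1, Z = (37.41, -3.399). Then |FZ| = |Z − F| = 20.47.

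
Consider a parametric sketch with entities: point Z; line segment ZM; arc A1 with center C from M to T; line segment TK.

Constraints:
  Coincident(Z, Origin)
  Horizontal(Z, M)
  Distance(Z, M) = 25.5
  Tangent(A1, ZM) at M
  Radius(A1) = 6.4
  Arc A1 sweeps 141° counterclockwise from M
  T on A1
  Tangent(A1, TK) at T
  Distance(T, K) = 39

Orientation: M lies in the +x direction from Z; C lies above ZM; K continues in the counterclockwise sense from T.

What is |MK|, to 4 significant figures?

44.51

Z is at the origin; Z and M share the same y with |ZM| = 25.5 and M on the +x side, so M = (25.50, 0.000). Since A1 is tangent to ZM there, CM ⟂ ZM, so C = M + (0, 6.4) = (25.50, 6.400). On A1, M sits at bearing -90° from C; a 141° counterclockwise sweep puts T at bearing 51°, so T = C + 6.4·(cos 51°, sin 51°) = (29.53, 11.37). Tangency of A1 to TK means the radius CT is perpendicular to TK, so TK runs along (−sin 51°, cos 51°); with |TK| = 39.0, K = (-0.7810, 35.92). Then |MK| = |K − M| = 44.51.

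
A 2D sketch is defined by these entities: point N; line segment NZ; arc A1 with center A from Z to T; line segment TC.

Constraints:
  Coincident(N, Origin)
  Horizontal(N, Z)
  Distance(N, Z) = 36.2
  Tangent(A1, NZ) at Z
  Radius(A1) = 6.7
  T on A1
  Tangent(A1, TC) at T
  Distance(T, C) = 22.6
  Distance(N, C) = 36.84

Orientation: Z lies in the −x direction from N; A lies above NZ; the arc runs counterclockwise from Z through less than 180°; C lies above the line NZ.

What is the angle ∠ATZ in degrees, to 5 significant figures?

51.290°

Checks: N = (0.00, 0.00) ✓; ∠(AZ, ZN) = 90.00° ✓; |AT| = 6.700 ✓; ∠(AT, TC) = 90.00° ✓; |TC| = 22.60 ✓; |NC| = 36.84 ✓.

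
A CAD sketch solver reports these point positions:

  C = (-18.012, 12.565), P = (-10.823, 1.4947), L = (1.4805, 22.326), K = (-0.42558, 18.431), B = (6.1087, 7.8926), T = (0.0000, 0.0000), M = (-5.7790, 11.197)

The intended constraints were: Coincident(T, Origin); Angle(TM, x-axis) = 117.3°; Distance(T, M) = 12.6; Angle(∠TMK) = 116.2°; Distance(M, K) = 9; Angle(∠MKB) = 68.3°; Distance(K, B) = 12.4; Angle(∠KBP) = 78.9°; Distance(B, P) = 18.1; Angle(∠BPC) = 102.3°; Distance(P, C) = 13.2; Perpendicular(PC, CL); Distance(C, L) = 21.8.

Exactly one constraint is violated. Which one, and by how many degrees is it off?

Perpendicular(PC, CL) — off by 6.40°.

T = (0.00, 0.00) ✓; TM at 117.3° ✓; |TM| = 12.60 ✓; ∠TMK = 116.2° ✓; |MK| = 8.999 ✓; ∠MKB = 68.30° ✓; |KB| = 12.40 ✓; ∠KBP = 78.90° ✓; |BP| = 18.10 ✓; ∠BPC = 102.3° ✓; |PC| = 13.20 ✓; ∠(PC, CL) = 96.40° ✗; |CL| = 21.80 ✓.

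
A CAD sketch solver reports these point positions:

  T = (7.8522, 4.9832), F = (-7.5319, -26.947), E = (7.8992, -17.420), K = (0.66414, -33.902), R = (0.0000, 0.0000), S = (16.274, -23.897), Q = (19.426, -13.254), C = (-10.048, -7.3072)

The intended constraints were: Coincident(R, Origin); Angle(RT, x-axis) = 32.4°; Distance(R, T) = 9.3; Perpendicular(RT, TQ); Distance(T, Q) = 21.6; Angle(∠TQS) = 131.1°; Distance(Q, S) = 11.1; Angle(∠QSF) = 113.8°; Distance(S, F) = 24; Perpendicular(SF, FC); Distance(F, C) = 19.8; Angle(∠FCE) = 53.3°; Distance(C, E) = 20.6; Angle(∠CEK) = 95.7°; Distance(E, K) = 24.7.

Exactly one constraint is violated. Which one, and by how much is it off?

Distance(E, K) = 24.7 — off by 6.70.

R = (0.00, 0.00) ✓; RT at 32.40° ✓; |RT| = 9.300 ✓; ∠(RT, TQ) = 90.00° ✓; |TQ| = 21.60 ✓; ∠TQS = 131.1° ✓; |QS| = 11.10 ✓; ∠QSF = 113.8° ✓; |SF| = 24.00 ✓; ∠(SF, FC) = 90.00° ✓; |FC| = 19.80 ✓; ∠FCE = 53.30° ✓; |CE| = 20.60 ✓; ∠CEK = 95.70° ✓; |EK| = 18.00 ✗.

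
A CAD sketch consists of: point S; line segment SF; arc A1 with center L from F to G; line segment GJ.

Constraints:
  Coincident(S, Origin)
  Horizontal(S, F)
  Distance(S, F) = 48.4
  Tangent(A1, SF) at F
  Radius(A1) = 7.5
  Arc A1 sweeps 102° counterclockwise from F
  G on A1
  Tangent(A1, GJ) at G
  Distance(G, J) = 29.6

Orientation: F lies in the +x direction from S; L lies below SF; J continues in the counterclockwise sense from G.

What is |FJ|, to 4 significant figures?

38.03

S is at the origin; S and F share the same y with |SF| = 48.4 and F on the +x side, so F = (48.40, 0.000). A1 meets SF tangentially, so LF is at right angles to SF, so L = F + (0, -7.5) = (48.40, -7.500). On A1, F sits at bearing 90° from L; a 102° counterclockwise sweep puts G at bearing 192°, so G = L + 7.5·(cos 192°, sin 192°) = (41.06, -9.059). A1 meets GJ tangentially, so LG is at right angles to GJ, so GJ runs along (−sin 192°, cos 192°); with |GJ| = 29.6, J = (47.22, -38.01). Then |FJ| = |J − F| = 38.03.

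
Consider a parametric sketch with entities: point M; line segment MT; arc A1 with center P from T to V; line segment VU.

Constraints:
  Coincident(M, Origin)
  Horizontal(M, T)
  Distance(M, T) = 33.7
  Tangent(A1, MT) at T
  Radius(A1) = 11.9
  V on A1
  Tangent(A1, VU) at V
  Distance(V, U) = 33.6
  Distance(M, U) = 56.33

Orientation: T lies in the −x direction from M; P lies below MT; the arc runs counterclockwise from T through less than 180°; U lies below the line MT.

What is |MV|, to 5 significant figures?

47.601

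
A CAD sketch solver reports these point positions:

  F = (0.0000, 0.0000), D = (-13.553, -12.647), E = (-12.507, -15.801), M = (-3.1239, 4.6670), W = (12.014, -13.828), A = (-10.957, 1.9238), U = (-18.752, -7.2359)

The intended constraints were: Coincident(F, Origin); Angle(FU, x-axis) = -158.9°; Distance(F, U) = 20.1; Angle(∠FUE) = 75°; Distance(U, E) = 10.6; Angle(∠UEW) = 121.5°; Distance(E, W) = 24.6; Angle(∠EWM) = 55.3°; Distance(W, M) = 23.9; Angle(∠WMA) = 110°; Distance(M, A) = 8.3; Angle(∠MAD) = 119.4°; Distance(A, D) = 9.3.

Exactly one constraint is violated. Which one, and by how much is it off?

Distance(A, D) = 9.3 — off by 5.50.

F = (0.00, 0.00) ✓; FU at -158.9° ✓; |FU| = 20.10 ✓; ∠FUE = 75.00° ✓; |UE| = 10.60 ✓; ∠UEW = 121.5° ✓; |EW| = 24.60 ✓; ∠EWM = 55.30° ✓; |WM| = 23.90 ✓; ∠WMA = 110.0° ✓; |MA| = 8.300 ✓; ∠MAD = 119.4° ✓; |AD| = 14.80 ✗.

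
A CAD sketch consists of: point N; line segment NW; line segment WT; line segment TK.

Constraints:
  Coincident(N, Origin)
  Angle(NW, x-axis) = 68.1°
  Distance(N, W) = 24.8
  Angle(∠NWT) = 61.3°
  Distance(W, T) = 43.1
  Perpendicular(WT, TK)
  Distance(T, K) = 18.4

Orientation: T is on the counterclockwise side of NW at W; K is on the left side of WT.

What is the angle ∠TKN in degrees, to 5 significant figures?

96.136°

∠NWT = 61.3°, so WT runs at 68.1° + (180° − 61.3°) = 186.80° from the x-axis; with |WT| = 43.1, T = W + 43.1·(cos 186.80°, sin 186.80°) = (-33.547, 17.907). The perpendicularity gives TK at right angles to WT; with |TK| = 18.4 on the left of WT, K = T + 18.4·(0.11840, -0.99297) = (-31.368, -0.36344). Then cos ∠TKN = KT·KN / (|KT||KN|), giving 96.136°.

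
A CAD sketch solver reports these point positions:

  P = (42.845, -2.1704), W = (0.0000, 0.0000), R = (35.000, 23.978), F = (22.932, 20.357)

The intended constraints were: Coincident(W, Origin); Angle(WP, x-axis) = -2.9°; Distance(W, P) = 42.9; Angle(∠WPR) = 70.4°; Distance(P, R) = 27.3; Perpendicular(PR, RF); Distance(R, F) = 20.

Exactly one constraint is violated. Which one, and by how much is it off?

Distance(R, F) = 20 — off by 7.40.

W = (0.00, 0.00) ✓; WP at -2.900° ✓; |WP| = 42.90 ✓; ∠WPR = 70.40° ✓; |PR| = 27.30 ✓; ∠(PR, RF) = 90.00° ✓; |RF| = 12.60 ✗.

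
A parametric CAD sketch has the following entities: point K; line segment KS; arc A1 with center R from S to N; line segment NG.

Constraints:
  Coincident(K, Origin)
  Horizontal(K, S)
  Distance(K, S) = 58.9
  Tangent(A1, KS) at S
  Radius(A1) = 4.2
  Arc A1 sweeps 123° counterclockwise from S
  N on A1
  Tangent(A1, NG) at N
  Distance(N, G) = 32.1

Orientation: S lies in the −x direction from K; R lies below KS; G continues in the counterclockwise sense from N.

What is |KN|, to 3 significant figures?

62.8

K is at the origin; K and S share the same y with |KS| = 58.9 and S on the −x side, so S = (-58.9, 0.00). Since A1 is tangent to KS there, RS ⟂ KS, so R = S + (0, -4.2) = (-58.9, -4.20). On A1, S sits at bearing 90° from R; a 123° counterclockwise sweep puts N at bearing 213°, so N = R + 4.2·(cos 213°, sin 213°) = (-62.4, -6.49). Then |KN| = |N − K| = 62.8.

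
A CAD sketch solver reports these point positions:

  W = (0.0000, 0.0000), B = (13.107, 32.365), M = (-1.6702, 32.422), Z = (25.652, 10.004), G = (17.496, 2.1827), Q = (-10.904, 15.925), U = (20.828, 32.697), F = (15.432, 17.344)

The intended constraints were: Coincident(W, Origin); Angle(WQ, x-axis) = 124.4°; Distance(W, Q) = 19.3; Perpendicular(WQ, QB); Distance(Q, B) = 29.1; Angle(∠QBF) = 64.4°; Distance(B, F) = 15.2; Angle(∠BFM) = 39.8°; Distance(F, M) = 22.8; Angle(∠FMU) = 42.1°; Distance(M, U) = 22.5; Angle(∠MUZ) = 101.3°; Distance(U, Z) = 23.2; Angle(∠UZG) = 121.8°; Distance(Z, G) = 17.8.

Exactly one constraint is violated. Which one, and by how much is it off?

Distance(Z, G) = 17.8 — off by 6.50.

W = (0.00, 0.00) ✓; WQ at 124.4° ✓; |WQ| = 19.30 ✓; ∠(WQ, QB) = 90.00° ✓; |QB| = 29.10 ✓; ∠QBF = 64.40° ✓; |BF| = 15.20 ✓; ∠BFM = 39.80° ✓; |FM| = 22.80 ✓; ∠FMU = 42.10° ✓; |MU| = 22.50 ✓; ∠MUZ = 101.3° ✓; |UZ| = 23.20 ✓; ∠UZG = 121.8° ✓; |ZG| = 11.30 ✗.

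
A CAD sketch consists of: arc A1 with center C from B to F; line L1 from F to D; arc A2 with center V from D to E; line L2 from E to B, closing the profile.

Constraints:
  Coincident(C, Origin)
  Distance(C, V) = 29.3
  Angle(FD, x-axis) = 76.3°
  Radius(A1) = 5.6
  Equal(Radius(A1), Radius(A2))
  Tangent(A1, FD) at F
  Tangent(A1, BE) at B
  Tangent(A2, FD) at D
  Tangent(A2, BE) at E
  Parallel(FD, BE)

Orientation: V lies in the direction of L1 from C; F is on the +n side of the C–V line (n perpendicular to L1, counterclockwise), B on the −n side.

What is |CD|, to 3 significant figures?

29.8

Tangency of A1 to both parallel lines with radius 5.6 puts F and B at C ± 5.6·n: F = (-5.44, 1.33), B = (5.44, -1.33). Equal radii place D and E the same way about V: D = V + 5.6·n = (1.50, 29.8), E = V − 5.6·n = (12.4, 27.1). Then |CD| = |D − C| = 29.8.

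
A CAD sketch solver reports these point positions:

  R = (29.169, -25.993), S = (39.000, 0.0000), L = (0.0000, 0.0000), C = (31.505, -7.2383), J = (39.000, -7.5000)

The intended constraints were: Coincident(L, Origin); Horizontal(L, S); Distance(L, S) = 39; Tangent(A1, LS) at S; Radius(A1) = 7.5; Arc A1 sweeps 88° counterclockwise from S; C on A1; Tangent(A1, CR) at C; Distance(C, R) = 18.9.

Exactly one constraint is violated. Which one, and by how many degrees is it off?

Tangent(A1, CR) at C — off by 5.10°.

L = (0.00, 0.00) ✓; L.y = 0.00, S.y = 0.00 ✓; |LS| = 39.00 ✓; ∠(JS, SL) = 90.00° ✓; |JS| = 7.500 ✓; bearing(J→C) − bearing(J→S) = 88.00° ✓; |JC| = 7.500 ✓; ∠(JC, CR) = 95.10° ✗; |CR| = 18.90 ✓.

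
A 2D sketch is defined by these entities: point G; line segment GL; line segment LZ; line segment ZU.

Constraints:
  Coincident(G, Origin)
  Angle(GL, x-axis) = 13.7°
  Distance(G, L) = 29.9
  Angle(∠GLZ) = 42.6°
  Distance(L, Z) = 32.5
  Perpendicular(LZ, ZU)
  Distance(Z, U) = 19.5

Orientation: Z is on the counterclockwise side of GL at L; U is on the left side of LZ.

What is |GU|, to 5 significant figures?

10.517

∠GLZ = 42.6°, so LZ runs at 13.7° + (180° − 42.6°) = 151.10° from the x-axis; with |LZ| = 32.5, Z = L + 32.5·(cos 151.10°, sin 151.10°) = (0.59672, 22.788). The perpendicularity gives ZU at right angles to LZ; with |ZU| = 19.5 on the left of LZ, U = Z + 19.5·(-0.48328, -0.87546) = (-8.8273, 5.7166). Then |GU| = |U − G| = 10.517.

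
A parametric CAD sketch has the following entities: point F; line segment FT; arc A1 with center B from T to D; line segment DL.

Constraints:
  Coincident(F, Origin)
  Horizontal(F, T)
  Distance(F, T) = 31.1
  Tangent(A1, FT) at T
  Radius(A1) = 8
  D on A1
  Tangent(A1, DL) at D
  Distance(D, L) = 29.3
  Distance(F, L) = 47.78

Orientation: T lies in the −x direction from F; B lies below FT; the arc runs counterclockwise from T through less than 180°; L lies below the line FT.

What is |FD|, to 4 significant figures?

40.08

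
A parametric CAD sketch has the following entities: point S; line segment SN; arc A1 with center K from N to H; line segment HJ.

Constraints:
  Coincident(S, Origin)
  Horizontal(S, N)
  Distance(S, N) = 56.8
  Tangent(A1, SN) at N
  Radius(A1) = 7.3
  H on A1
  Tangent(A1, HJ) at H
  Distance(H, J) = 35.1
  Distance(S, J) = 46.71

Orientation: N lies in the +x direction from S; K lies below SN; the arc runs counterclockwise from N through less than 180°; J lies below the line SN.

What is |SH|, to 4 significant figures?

50.67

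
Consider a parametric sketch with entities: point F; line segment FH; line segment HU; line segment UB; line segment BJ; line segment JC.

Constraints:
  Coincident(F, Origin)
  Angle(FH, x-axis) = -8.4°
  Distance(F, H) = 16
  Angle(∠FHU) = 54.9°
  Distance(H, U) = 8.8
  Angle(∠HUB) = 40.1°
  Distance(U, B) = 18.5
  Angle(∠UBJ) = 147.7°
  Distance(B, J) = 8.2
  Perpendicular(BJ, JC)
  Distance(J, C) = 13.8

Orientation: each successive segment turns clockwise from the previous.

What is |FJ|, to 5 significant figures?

22.675

∠HUB = 40.1° gives UB at 86.600° from the x-axis; with |UB| = 18.5, B = (10.868, 9.7468). ∠UBJ = 147.7° gives BJ at 54.300° from the x-axis; with |BJ| = 8.2, J = (15.653, 16.406). Then |FJ| = |J − F| = 22.675.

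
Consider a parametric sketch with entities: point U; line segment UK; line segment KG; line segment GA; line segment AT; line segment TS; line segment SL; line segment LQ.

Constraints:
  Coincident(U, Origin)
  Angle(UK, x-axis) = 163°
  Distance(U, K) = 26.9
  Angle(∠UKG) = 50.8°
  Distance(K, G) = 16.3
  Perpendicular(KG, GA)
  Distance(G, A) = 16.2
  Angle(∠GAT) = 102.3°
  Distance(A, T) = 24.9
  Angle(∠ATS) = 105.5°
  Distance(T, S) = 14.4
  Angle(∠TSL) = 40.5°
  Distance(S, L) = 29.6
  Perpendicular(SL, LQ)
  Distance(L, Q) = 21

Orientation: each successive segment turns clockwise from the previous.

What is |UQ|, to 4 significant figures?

21.95

∠TSL = 40.5° gives SL at 12.10° from the x-axis; with |SL| = 29.6, L = (-4.158, -1.418). The perpendicularity gives LQ at right angles to SL, so LQ runs at -77.90°; with |LQ| = 21.0, Q = (0.2442, -21.95). Then |UQ| = |Q − U| = 21.95.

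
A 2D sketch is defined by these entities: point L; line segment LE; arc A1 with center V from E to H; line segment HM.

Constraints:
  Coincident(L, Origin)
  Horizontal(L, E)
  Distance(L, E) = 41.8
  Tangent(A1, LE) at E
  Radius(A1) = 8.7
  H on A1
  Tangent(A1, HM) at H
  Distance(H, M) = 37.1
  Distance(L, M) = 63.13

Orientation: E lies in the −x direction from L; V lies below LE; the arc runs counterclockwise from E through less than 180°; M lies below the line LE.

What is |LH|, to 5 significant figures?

51.395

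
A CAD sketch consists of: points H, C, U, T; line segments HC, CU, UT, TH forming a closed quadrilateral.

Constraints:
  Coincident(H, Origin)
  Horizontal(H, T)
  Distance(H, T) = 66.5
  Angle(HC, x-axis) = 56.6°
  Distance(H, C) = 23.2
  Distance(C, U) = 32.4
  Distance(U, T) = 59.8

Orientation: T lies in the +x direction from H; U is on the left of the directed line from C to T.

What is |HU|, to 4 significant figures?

55.59

Checks: |CU| = 32.40 ✓; |UT| = 59.80 ✓.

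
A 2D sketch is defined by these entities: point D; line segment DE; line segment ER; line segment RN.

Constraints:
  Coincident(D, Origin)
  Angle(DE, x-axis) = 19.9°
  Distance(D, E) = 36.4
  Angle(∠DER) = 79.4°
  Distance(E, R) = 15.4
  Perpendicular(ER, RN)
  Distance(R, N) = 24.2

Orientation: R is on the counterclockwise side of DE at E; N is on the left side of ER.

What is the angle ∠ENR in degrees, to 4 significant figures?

32.47°

D is at the origin; DE runs at 19.9° with length 36.4, so E = 36.4·(cos 19.9°, sin 19.9°) = (34.23, 12.39). ∠DER = 79.4°, so ER runs at 19.9° + (180° − 79.4°) = 120.5° from the x-axis; with |ER| = 15.4, R = E + 15.4·(cos 120.5°, sin 120.5°) = (26.41, 25.66). ER ⟂ RN; with |RN| = 24.2 on the left of ER, N = R + 24.2·(-0.8616, -0.5075) = (5.559, 13.38). Then cos ∠ENR = NE·NR / (|NE||NR|), giving 32.47°.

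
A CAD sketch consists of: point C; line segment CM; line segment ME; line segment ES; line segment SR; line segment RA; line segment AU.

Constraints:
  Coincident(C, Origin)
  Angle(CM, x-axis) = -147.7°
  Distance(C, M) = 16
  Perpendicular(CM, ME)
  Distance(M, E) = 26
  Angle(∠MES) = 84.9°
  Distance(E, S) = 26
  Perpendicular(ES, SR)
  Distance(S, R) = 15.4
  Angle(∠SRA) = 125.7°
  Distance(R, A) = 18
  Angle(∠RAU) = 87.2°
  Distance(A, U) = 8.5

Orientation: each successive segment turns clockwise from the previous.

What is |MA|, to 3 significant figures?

9.07

C is at the origin; CM runs at -147.7° with length 16.0, so M = (-13.5, -8.55). CM ⟂ ME, so ME runs at 122°; with |ME| = 26.0, E = (-27.4, 13.4). ∠MES = 84.9° gives ES at 27.2° from the x-axis; with |ES| = 26.0, S = (-4.29, 25.3). The perpendicularity gives SR at right angles to ES, so SR runs at -62.8°; with |SR| = 15.4, R = (2.75, 11.6). ∠SRA = 125.7° gives RA at -117° from the x-axis; with |RA| = 18.0, A = (-5.45, -4.41). Then |MA| = |A − M| = 9.07.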